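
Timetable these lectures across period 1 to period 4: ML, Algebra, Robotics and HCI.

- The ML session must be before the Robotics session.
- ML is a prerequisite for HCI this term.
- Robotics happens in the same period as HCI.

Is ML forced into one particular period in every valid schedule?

ML can be period 1 (e.g. Robotics in period 2; Algebra in period 1; HCI in period 2; ML in period 1) or period 2 (e.g. HCI -> period 3; Robotics -> period 3; Algebra -> period 1; ML -> period 2).

No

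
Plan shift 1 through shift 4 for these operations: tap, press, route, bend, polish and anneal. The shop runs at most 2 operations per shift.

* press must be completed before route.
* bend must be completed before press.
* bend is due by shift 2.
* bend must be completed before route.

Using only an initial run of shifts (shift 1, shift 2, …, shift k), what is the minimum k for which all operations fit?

The precedence chain requires at least 3 distinct shifts.
With at most 2 per shift and 6 operations, at least 3 shifts are needed.
3 works (last occupied shift: shift 3): for example press in shift 2, bend in shift 1, route in shift 3, anneal in shift 3, polish in shift 2, tap in shift 1.

3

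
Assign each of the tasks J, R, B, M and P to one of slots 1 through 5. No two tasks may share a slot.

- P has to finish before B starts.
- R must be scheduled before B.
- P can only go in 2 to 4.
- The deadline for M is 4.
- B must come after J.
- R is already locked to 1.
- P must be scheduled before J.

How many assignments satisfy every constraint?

Enumerating: M in 3, J in 4, R in 1, P in 2, B in 5 | R -> 1, P -> 2, B -> 5, J -> 3, M -> 4 | M -> 2, J -> 4, R -> 1, P -> 3, B -> 5.

3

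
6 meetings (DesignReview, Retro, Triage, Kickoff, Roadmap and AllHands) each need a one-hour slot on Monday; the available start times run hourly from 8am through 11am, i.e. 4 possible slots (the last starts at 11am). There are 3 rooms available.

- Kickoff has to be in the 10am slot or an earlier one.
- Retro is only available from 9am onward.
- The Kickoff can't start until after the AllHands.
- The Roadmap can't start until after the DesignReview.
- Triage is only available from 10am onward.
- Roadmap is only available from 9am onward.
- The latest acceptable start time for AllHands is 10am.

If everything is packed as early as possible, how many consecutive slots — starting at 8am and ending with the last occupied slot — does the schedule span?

The precedence chain requires at least 2 distinct slots.
With at most 3 per slot and 6 meetings, at least 2 slots are needed.
Triage can't be placed before 10am — that is slot 3 counting from 8am — so the schedule must run through at least 3 slots.
3 works (last occupied slot: 10am): for example Kickoff -> 9am, Retro -> 9am, AllHands -> 8am, DesignReview -> 8am, Triage -> 10am, Roadmap -> 9am.

3 slots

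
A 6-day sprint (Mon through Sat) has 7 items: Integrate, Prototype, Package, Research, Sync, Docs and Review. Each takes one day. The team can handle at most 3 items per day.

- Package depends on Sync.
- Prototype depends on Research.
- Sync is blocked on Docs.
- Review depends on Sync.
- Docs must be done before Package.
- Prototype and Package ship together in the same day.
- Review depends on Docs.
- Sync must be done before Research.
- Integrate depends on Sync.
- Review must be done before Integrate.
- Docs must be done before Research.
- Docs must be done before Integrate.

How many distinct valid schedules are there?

57

Splitting on Integrate: it can be Thu (6), Fri (18), Sat (33). Listing each branch's schedules as (Prototype, Package, Research, Sync, Docs, Review):
Integrate=Thu: (Thu,Thu,Wed,Tue,Mon,Wed) (Fri,Fri,Wed,Tue,Mon,Wed) (Fri,Fri,Thu,Tue,Mon,Wed) (Sat,Sat,Wed,Tue,Mon,Wed) (Sat,Sat,Thu,Tue,Mon,Wed) (Sat,Sat,Fri,Tue,Mon,Wed) — 6.
Integrate=Fri: (Thu,Thu,Wed,Tue,Mon,Wed) (Thu,Thu,Wed,Tue,Mon,Thu) (Fri,Fri,Wed,Tue,Mon,Wed) (Fri,Fri,Wed,Tue,Mon,Thu) (Fri,Fri,Thu,Tue,Mon,Wed) (Fri,Fri,Thu,Tue,Mon,Thu) (Fri,Fri,Thu,Wed,Mon,Thu) (Fri,Fri,Thu,Wed,Tue,Thu) (Sat,Sat,Wed,Tue,Mon,Wed) (Sat,Sat,Wed,Tue,Mon,Thu) (Sat,Sat,Thu,Tue,Mon,Wed) (Sat,Sat,Thu,Tue,Mon,Thu) (Sat,Sat,Thu,Wed,Mon,Thu) (Sat,Sat,Thu,Wed,Tue,Thu) (Sat,Sat,Fri,Tue,Mon,Wed) (Sat,Sat,Fri,Tue,Mon,Thu) (Sat,Sat,Fri,Wed,Mon,Thu) (Sat,Sat,Fri,Wed,Tue,Thu) — 18.
Integrate=Sat: (Thu,Thu,Wed,Tue,Mon,Wed) (Thu,Thu,Wed,Tue,Mon,Thu) (Thu,Thu,Wed,Tue,Mon,Fri) (Fri,Fri,Wed,Tue,Mon,Wed) (Fri,Fri,Wed,Tue,Mon,Thu) (Fri,Fri,Wed,Tue,Mon,Fri) (Fri,Fri,Thu,Tue,Mon,Wed) (Fri,Fri,Thu,Tue,Mon,Thu) (Fri,Fri,Thu,Tue,Mon,Fri) (Fri,Fri,Thu,Wed,Mon,Thu) (Fri,Fri,Thu,Wed,Mon,Fri) (Fri,Fri,Thu,Wed,Tue,Thu) (Fri,Fri,Thu,Wed,Tue,Fri) (Sat,Sat,Wed,Tue,Mon,Wed) (Sat,Sat,Wed,Tue,Mon,Thu) (Sat,Sat,Wed,Tue,Mon,Fri) (Sat,Sat,Thu,Tue,Mon,Wed) (Sat,Sat,Thu,Tue,Mon,Thu) (Sat,Sat,Thu,Tue,Mon,Fri) (Sat,Sat,Thu,Wed,Mon,Thu) (Sat,Sat,Thu,Wed,Mon,Fri) (Sat,Sat,Thu,Wed,Tue,Thu) (Sat,Sat,Thu,Wed,Tue,Fri) (Sat,Sat,Fri,Tue,Mon,Wed) (Sat,Sat,Fri,Tue,Mon,Thu) (Sat,Sat,Fri,Tue,Mon,Fri) (Sat,Sat,Fri,Wed,Mon,Thu) (Sat,Sat,Fri,Wed,Mon,Fri) (Sat,Sat,Fri,Wed,Tue,Thu) (Sat,Sat,Fri,Wed,Tue,Fri) (Sat,Sat,Fri,Thu,Mon,Fri) (Sat,Sat,Fri,Thu,Tue,Fri) (Sat,Sat,Fri,Thu,Wed,Fri) — 33.
Summing: 6 + 18 + 33 = 57.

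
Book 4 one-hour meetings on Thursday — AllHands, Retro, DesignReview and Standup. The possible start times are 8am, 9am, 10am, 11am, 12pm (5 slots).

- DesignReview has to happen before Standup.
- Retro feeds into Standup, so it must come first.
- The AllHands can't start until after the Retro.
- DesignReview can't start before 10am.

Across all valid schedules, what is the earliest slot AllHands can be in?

Precedence pushes AllHands to at least 9am.
AllHands at 9am is achievable: Standup in 11am; AllHands in 9am; Retro in 8am; DesignReview in 10am.

9am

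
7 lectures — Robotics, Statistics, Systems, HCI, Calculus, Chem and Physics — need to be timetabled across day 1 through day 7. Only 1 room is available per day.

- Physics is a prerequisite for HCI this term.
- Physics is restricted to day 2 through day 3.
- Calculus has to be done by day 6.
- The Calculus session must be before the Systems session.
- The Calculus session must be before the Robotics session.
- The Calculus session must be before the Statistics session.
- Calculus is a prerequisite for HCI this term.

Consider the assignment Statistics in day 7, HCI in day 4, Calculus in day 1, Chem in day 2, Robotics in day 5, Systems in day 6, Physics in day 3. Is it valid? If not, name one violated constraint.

The Calculus session must be before the Robotics session — holds.
Physics is restricted to day 2 through day 3 — holds.
The Calculus session must be before the Statistics session — holds.
Calculus is a prerequisite for HCI this term — holds.
The Calculus session must be before the Systems session — holds.
Physics is a prerequisite for HCI this term — holds.
Calculus has to be done by day 6 — holds.
Only 1 room is available per day — holds.

Yes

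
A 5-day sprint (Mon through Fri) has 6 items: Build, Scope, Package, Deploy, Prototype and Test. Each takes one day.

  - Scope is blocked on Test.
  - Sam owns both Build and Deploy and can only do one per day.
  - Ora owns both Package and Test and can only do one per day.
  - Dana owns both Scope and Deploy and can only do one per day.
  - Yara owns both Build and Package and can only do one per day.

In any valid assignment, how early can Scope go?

Tue

Precedence pushes Scope to at least Tue.
Scope at Tue is achievable: Scope -> Tue; Deploy -> Wed; Package -> Tue; Prototype -> Mon; Build -> Mon; Test -> Mon.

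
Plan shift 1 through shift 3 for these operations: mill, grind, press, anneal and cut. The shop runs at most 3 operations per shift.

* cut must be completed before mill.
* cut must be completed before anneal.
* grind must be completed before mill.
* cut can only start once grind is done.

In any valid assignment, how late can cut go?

Precedence pushes cut to at least shift 2; downstream work caps cut at shift 2.
cut at shift 2 is achievable: anneal=shift 3, press=shift 1, mill=shift 3, cut=shift 2, grind=shift 1.

shift 2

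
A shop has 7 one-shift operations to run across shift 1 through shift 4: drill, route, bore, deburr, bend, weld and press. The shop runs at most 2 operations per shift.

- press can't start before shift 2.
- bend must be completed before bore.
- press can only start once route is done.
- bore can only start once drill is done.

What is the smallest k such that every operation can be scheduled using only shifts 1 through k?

4

The precedence chain requires at least 2 distinct shifts.
With at most 2 per shift and 7 operations, at least 4 shifts are needed.
4 works (last occupied shift: shift 4): for example deburr=shift 3; bore=shift 3; press=shift 2; route=shift 1; weld=shift 4; drill=shift 1; bend=shift 2.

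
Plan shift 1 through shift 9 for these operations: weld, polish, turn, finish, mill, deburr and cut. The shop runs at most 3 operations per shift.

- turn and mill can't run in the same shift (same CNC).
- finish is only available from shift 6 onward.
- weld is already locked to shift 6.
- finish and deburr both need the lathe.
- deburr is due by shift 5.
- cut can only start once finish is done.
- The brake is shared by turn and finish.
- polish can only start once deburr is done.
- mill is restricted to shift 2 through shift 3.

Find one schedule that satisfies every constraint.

weld in shift 6, turn in shift 1, finish in shift 6, deburr in shift 1, cut in shift 7, polish in shift 2, mill in shift 2

Checking: deburr(shift 1) before polish(shift 2); finish(shift 6) before cut(shift 7); turn(shift 1) != mill(shift 2); turn(shift 1) != finish(shift 6); finish(shift 6) != deburr(shift 1); mill=shift 2 in [shift 2,shift 3]; deburr=shift 1 in [shift 1,shift 5]; finish=shift 6 in [shift 6,shift 9]; weld=shift 6 in [shift 6,shift 6]; max 2 per shift (cap 3).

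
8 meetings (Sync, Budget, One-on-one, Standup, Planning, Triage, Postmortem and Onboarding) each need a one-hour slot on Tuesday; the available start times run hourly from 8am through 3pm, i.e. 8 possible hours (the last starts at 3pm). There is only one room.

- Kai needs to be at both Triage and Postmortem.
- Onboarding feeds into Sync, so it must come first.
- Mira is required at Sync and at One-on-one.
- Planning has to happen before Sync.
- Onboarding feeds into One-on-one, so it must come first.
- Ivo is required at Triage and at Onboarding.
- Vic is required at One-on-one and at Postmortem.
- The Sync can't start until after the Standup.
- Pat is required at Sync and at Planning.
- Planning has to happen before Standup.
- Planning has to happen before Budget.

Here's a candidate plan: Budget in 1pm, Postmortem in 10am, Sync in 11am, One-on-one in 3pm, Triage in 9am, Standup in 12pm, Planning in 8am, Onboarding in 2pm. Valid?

Planning has to happen before Sync — holds.
Kai needs to be at both Triage and Postmortem — holds.
Mira is required at Sync and at One-on-one — holds.
Ivo is required at Triage and at Onboarding — holds.
Planning has to happen before Budget — holds.
There is only one room — holds.
Onboarding feeds into One-on-one, so it must come first — holds.
The Sync can't start until after the Standup — violated.
Onboarding feeds into Sync, so it must come first — violated.
Pat is required at Sync and at Planning — holds.
Planning has to happen before Standup — holds.
Vic is required at One-on-one and at Postmortem — holds.

Invalid. Onboarding feeds into Sync, so it must come first.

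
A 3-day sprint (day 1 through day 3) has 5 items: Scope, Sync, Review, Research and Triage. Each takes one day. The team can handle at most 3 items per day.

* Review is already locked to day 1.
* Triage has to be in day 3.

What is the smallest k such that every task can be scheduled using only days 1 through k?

With at most 3 per day and 5 tasks, at least 2 days are needed.
Triage can't be placed before day 3, so the schedule must run through at least day 3.
3 works (last occupied day: day 3): for example Research in day 2; Sync in day 1; Review in day 1; Triage in day 3; Scope in day 1.

3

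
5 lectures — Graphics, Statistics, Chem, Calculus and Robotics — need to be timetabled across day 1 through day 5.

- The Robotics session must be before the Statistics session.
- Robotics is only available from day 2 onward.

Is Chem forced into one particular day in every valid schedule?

No

Chem can be day 1 (e.g. Robotics=day 2; Calculus=day 1; Chem=day 1; Graphics=day 1; Statistics=day 3) or day 2 (e.g. Statistics in day 3, Calculus in day 1, Robotics in day 2, Chem in day 2, Graphics in day 1).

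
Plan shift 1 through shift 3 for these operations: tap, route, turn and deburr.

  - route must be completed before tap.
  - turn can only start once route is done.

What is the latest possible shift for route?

Downstream work caps route at shift 2.
route at shift 2 is achievable: turn in shift 3; tap in shift 3; deburr in shift 1; route in shift 2.

shift 2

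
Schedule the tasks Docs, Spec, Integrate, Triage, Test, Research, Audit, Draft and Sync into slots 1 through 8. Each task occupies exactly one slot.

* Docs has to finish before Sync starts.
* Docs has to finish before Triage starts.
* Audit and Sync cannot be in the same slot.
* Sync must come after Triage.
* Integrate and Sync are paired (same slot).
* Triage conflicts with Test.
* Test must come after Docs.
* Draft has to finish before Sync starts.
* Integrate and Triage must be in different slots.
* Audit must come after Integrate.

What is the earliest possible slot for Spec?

Spec at 1 is achievable: Integrate=3, Audit=4, Test=3, Draft=1, Sync=3, Docs=1, Triage=2, Research=1, Spec=1.

1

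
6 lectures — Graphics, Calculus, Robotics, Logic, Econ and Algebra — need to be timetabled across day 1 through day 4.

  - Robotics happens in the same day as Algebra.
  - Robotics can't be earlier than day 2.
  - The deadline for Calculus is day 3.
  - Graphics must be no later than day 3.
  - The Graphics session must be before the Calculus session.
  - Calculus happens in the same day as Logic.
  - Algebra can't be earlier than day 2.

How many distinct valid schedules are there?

Splitting on Graphics: it can be day 1 (24), day 2 (12). Listing each branch's schedules as (Calculus, Robotics, Logic, Econ, Algebra) by day number:
Graphics=day 1: (2,2,2,1,2) (2,2,2,2,2) (2,2,2,3,2) (2,2,2,4,2) (2,3,2,1,3) (2,3,2,2,3) (2,3,2,3,3) (2,3,2,4,3) (2,4,2,1,4) (2,4,2,2,4) (2,4,2,3,4) (2,4,2,4,4) (3,2,3,1,2) (3,2,3,2,2) (3,2,3,3,2) (3,2,3,4,2) (3,3,3,1,3) (3,3,3,2,3) (3,3,3,3,3) (3,3,3,4,3) (3,4,3,1,4) (3,4,3,2,4) (3,4,3,3,4) (3,4,3,4,4) — 24.
Graphics=day 2: (3,2,3,1,2) (3,2,3,2,2) (3,2,3,3,2) (3,2,3,4,2) (3,3,3,1,3) (3,3,3,2,3) (3,3,3,3,3) (3,3,3,4,3) (3,4,3,1,4) (3,4,3,2,4) (3,4,3,3,4) (3,4,3,4,4) — 12.
Summing: 24 + 12 = 36.

36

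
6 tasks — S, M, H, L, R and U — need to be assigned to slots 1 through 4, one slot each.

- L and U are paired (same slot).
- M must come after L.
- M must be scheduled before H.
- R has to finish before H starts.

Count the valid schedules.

44

Splitting on S: it can be 1 (11), 2 (11), 3 (11), 4 (11). Listing each branch's schedules as (M, H, L, R, U):
S=1: (2,3,1,1,1) (2,3,1,2,1) (2,4,1,1,1) (2,4,1,2,1) (2,4,1,3,1) (3,4,1,1,1) (3,4,1,2,1) (3,4,1,3,1) (3,4,2,1,2) (3,4,2,2,2) (3,4,2,3,2) — 11.
S=2: (2,3,1,1,1) (2,3,1,2,1) (2,4,1,1,1) (2,4,1,2,1) (2,4,1,3,1) (3,4,1,1,1) (3,4,1,2,1) (3,4,1,3,1) (3,4,2,1,2) (3,4,2,2,2) (3,4,2,3,2) — 11.
S=3: (2,3,1,1,1) (2,3,1,2,1) (2,4,1,1,1) (2,4,1,2,1) (2,4,1,3,1) (3,4,1,1,1) (3,4,1,2,1) (3,4,1,3,1) (3,4,2,1,2) (3,4,2,2,2) (3,4,2,3,2) — 11.
S=4: (2,3,1,1,1) (2,3,1,2,1) (2,4,1,1,1) (2,4,1,2,1) (2,4,1,3,1) (3,4,1,1,1) (3,4,1,2,1) (3,4,1,3,1) (3,4,2,1,2) (3,4,2,2,2) (3,4,2,3,2) — 11.
Summing: 11 + 11 + 11 + 11 = 44.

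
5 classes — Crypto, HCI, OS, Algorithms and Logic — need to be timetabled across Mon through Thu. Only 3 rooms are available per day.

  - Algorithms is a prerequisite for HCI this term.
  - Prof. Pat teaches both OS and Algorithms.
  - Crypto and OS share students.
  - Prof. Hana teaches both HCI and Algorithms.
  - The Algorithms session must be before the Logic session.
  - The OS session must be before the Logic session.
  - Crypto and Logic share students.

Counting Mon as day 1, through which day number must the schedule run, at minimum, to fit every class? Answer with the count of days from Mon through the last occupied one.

The precedence chain requires at least 2 distinct days.
With at most 3 per day and 5 classes, at least 2 days are needed.
Could 2 days be enough, i.e. nothing placed later than Tue? No: Logic must come after Algorithms (at Mon or later) → {Tue}; Algorithms must come before Logic (at Tue or earlier) → {Mon}; OS must come before Logic (at Tue or earlier) → {Mon}; Algorithms can't share with OS (Mon) → nothing is left.
So 2 days is not enough.
3 works (last occupied day: Wed): for example HCI in Tue, Algorithms in Mon, OS in Tue, Crypto in Mon, Logic in Wed.

3 days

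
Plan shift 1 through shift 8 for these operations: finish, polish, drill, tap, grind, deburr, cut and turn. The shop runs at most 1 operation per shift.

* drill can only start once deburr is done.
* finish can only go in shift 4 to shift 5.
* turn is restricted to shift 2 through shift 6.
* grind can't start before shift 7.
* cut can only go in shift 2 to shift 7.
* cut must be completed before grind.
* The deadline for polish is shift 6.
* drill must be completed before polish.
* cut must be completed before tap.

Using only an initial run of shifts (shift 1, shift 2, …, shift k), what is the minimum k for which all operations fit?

8 shifts

The precedence chain requires at least 3 distinct shifts.
With at most 1 per shift and 8 operations, at least 8 shifts are needed.
grind can't be placed before shift 7, so the schedule must run through at least shift 7.
8 works (last occupied shift: shift 8): for example deburr in shift 1; drill in shift 5; tap in shift 8; finish in shift 4; cut in shift 3; polish in shift 6; turn in shift 2; grind in shift 7.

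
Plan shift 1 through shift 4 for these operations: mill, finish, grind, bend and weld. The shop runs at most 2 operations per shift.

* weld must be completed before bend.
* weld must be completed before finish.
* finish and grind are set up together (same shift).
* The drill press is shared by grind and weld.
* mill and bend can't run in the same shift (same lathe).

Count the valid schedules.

16

Splitting on mill: it can be shift 1 (8), shift 2 (4), shift 3 (2), shift 4 (2). Listing each branch's schedules as (finish, grind, bend, weld) by shift number:
mill=shift 1: (2,2,3,1) (2,2,4,1) (3,3,2,1) (3,3,4,1) (3,3,4,2) (4,4,2,1) (4,4,3,1) (4,4,3,2) — 8.
mill=shift 2: (3,3,4,1) (3,3,4,2) (4,4,3,1) (4,4,3,2) — 4.
mill=shift 3: (2,2,4,1) (4,4,2,1) — 2.
mill=shift 4: (2,2,3,1) (3,3,2,1) — 2.
Summing: 8 + 4 + 2 + 2 = 16.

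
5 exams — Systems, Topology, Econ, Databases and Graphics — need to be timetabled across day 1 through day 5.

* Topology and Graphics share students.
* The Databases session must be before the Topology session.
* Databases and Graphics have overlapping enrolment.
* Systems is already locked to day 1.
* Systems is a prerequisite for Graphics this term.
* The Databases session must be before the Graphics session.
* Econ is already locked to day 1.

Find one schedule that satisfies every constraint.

Databases -> day 1; Systems -> day 1; Topology -> day 3; Econ -> day 1; Graphics -> day 2

Checking: Systems(day 1) before Graphics(day 2); Databases(day 1) before Graphics(day 2); Databases(day 1) before Topology(day 3); Databases(day 1) != Graphics(day 2); Topology(day 3) != Graphics(day 2); Systems=day 1 in [day 1,day 1]; Econ=day 1 in [day 1,day 1].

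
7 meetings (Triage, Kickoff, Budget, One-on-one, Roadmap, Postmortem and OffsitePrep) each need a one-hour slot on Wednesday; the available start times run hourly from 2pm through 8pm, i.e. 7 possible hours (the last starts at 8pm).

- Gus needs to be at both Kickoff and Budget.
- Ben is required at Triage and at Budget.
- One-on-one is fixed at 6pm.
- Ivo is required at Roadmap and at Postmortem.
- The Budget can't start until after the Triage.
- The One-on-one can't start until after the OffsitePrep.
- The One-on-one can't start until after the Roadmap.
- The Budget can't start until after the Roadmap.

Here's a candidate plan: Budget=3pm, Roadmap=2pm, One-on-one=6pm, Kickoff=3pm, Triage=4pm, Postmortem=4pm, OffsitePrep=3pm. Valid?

No — it violates: Gus needs to be at both Kickoff and Budget

Ivo is required at Roadmap and at Postmortem — holds.
The Budget can't start until after the Roadmap — holds.
Ben is required at Triage and at Budget — holds.
The One-on-one can't start until after the Roadmap — holds.
The Budget can't start until after the Triage — violated.
Gus needs to be at both Kickoff and Budget — violated.
The One-on-one can't start until after the OffsitePrep — holds.
One-on-one is fixed at 6pm — holds.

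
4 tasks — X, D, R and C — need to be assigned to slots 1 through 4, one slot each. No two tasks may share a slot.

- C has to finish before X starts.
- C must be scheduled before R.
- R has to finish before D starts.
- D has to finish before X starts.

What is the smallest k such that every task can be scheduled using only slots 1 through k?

The precedence chain requires at least 4 distinct slots.
With at most 1 per slot and 4 tasks, at least 4 slots are needed.
4 works (last occupied slot: 4): for example X -> 4, R -> 2, C -> 1, D -> 3.

4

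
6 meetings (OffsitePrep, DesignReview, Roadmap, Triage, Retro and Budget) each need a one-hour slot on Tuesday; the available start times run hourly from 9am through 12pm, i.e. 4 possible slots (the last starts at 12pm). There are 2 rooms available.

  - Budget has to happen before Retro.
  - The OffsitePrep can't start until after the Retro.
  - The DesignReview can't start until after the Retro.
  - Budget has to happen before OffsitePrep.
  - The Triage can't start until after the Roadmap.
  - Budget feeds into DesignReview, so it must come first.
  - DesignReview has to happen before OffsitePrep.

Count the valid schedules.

Splitting on Roadmap: it can be 9am (3), 10am (2), 11am (1). Listing each branch's schedules as (OffsitePrep, DesignReview, Triage, Retro, Budget):
Roadmap=9am: (12pm,11am,10am,10am,9am) (12pm,11am,11am,10am,9am) (12pm,11am,12pm,10am,9am) — 3.
Roadmap=10am: (12pm,11am,11am,10am,9am) (12pm,11am,12pm,10am,9am) — 2.
Roadmap=11am: (12pm,11am,12pm,10am,9am) — 1.
Summing: 3 + 2 + 1 = 6.

6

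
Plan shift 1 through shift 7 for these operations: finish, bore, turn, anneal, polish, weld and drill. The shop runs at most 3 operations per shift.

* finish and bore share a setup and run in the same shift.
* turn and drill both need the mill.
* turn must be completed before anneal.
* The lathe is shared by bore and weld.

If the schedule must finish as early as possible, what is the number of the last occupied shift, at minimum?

shift 3

The precedence chain requires at least 2 distinct shifts.
With at most 3 per shift and 7 operations, at least 3 shifts are needed.
3 works (last occupied shift: shift 3): for example anneal=shift 2; turn=shift 1; finish=shift 1; polish=shift 2; weld=shift 2; drill=shift 3; bore=shift 1.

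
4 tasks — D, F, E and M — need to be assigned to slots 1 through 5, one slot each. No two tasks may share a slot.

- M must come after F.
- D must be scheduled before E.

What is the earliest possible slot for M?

Precedence pushes M to at least 2.
M at 2 is achievable: F in 1, E in 4, M in 2, D in 3.

2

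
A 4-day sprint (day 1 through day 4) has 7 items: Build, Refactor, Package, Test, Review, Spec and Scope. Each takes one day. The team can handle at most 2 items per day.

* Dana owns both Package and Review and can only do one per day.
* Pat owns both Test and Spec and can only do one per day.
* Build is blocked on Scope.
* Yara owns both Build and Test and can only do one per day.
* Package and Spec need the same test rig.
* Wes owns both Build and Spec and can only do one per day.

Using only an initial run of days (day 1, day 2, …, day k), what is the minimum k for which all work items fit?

4

The precedence chain requires at least 2 distinct days.
With at most 2 per day and 7 work items, at least 4 days are needed.
4 works (last occupied day: day 4): for example Spec in day 4; Package in day 2; Refactor in day 1; Build in day 2; Review in day 3; Test in day 3; Scope in day 1.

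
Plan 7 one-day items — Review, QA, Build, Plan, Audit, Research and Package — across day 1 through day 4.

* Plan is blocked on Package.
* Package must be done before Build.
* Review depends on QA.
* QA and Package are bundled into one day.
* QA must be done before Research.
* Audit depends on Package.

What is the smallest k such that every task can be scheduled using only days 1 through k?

2 days

The precedence chain requires at least 2 distinct days.
2 works (last occupied day: day 2): for example QA in day 1; Build in day 2; Review in day 2; Package in day 1; Research in day 2; Audit in day 2; Plan in day 2.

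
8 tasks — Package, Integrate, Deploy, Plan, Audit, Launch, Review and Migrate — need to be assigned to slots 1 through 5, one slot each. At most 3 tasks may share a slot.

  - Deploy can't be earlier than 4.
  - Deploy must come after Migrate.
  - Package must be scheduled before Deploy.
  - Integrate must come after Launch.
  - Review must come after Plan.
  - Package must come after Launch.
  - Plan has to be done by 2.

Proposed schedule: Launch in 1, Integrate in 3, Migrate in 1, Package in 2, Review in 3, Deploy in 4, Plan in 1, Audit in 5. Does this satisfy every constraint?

Package must come after Launch — holds.
Plan has to be done by 2 — holds.
Integrate must come after Launch — holds.
Deploy must come after Migrate — holds.
Package must be scheduled before Deploy — holds.
Deploy can't be earlier than 4 — holds.
At most 3 tasks may share a slot — holds.
Review must come after Plan — holds.

Yes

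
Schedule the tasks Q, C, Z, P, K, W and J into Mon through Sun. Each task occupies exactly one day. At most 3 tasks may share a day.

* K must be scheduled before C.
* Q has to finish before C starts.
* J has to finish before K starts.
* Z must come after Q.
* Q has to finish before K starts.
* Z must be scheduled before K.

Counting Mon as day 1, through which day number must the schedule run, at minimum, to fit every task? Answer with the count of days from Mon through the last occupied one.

The precedence chain requires at least 4 distinct days.
With at most 3 per day and 7 tasks, at least 3 days are needed.
4 works (last occupied day: Thu): for example Q=Mon; J=Mon; P=Mon; K=Wed; Z=Tue; W=Tue; C=Thu.

4 days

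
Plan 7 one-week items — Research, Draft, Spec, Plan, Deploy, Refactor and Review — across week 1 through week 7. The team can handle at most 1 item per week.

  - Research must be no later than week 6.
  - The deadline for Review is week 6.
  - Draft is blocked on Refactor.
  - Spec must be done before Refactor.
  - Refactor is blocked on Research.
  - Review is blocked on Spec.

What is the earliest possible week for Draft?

Precedence pushes Draft to at least week 3.
Draft at week 4 is achievable: Deploy in week 7, Review in week 5, Plan in week 6, Draft in week 4, Refactor in week 3, Spec in week 2, Research in week 1.
Nothing earlier works — the capacity limit rule out every week before week 4.

week 4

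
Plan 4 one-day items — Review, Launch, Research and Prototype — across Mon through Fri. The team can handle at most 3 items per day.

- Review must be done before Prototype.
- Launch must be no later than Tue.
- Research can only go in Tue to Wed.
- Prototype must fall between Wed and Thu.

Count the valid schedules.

Splitting on Review: it can be Mon (8), Tue (8), Wed (4). Listing each branch's schedules as (Launch, Research, Prototype):
Review=Mon: (Mon,Tue,Wed) (Mon,Tue,Thu) (Mon,Wed,Wed) (Mon,Wed,Thu) (Tue,Tue,Wed) (Tue,Tue,Thu) (Tue,Wed,Wed) (Tue,Wed,Thu) — 8.
Review=Tue: (Mon,Tue,Wed) (Mon,Tue,Thu) (Mon,Wed,Wed) (Mon,Wed,Thu) (Tue,Tue,Wed) (Tue,Tue,Thu) (Tue,Wed,Wed) (Tue,Wed,Thu) — 8.
Review=Wed: (Mon,Tue,Thu) (Mon,Wed,Thu) (Tue,Tue,Thu) (Tue,Wed,Thu) — 4.
Summing: 8 + 8 + 4 = 20.

20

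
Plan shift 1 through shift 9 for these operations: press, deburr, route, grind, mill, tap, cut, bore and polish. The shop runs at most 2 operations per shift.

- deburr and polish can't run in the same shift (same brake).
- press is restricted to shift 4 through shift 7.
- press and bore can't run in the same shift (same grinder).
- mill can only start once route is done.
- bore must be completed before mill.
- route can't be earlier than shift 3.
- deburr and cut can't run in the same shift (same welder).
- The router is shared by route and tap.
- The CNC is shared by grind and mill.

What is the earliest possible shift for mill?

Precedence pushes mill to at least shift 4.
mill at shift 4 is achievable: press -> shift 4, tap -> shift 2, cut -> shift 3, polish -> shift 5, bore -> shift 1, deburr -> shift 1, grind -> shift 2, mill -> shift 4, route -> shift 3.

shift 4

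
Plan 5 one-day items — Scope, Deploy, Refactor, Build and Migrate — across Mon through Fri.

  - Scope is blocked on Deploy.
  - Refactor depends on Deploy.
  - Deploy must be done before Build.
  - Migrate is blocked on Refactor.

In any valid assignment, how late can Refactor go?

Precedence pushes Refactor to at least Tue; downstream work caps Refactor at Thu.
Refactor at Thu is achievable: Migrate -> Fri; Build -> Tue; Scope -> Tue; Deploy -> Mon; Refactor -> Thu.

Thu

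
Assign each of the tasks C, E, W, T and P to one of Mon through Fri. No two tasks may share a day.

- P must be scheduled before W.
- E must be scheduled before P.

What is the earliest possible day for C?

C at Mon is achievable: W=Thu, E=Tue, P=Wed, C=Mon, T=Fri.

Mon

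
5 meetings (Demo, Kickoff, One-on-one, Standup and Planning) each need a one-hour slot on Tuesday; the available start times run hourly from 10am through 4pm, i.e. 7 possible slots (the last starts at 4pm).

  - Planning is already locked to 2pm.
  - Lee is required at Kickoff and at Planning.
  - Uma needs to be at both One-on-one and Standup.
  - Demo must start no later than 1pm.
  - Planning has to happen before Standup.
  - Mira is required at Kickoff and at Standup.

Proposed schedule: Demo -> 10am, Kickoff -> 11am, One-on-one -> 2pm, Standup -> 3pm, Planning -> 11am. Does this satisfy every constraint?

Invalid. Lee is required at Kickoff and at Planning.

Demo must start no later than 1pm — holds.
Lee is required at Kickoff and at Planning — violated.
Mira is required at Kickoff and at Standup — holds.
Uma needs to be at both One-on-one and Standup — holds.
Planning is already locked to 2pm — violated.
Planning has to happen before Standup — holds.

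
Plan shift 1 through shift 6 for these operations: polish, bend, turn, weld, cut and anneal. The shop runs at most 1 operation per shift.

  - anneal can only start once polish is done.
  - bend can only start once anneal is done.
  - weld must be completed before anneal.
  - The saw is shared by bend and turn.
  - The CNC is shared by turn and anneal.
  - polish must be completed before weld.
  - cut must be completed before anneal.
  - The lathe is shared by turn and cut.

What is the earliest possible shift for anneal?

Precedence pushes anneal to at least shift 3; downstream work caps anneal at shift 5.
anneal at shift 4 is achievable: weld in shift 2; cut in shift 3; polish in shift 1; bend in shift 5; turn in shift 6; anneal in shift 4.
Nothing earlier works — the conflict and capacity constraints rule out every shift before shift 4.

shift 4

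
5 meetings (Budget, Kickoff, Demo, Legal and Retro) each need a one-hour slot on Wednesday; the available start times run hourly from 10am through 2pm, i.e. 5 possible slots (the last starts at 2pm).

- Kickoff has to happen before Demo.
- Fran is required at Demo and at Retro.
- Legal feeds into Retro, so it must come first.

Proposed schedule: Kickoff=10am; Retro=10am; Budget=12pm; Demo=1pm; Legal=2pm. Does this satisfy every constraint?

Kickoff has to happen before Demo — holds.
Legal feeds into Retro, so it must come first — violated.
Fran is required at Demo and at Retro — holds.

No — it violates: Legal feeds into Retro, so it must come first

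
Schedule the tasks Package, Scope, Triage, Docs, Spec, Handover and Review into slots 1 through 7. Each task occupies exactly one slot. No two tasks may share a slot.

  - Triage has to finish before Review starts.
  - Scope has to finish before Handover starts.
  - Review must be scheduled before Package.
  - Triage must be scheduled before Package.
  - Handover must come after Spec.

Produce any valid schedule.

Scope -> 4; Triage -> 1; Docs -> 7; Review -> 2; Package -> 3; Handover -> 6; Spec -> 5

Checking: Review(2) before Package(3); Triage(1) before Package(3); Spec(5) before Handover(6); Scope(4) before Handover(6); Triage(1) before Review(2); max 1 per slot (cap 1).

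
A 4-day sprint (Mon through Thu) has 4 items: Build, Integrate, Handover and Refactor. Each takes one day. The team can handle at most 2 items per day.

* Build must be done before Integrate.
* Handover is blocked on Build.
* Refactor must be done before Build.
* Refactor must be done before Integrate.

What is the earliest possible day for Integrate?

Precedence pushes Integrate to at least Wed.
Integrate at Wed is achievable: Handover in Wed, Build in Tue, Refactor in Mon, Integrate in Wed.

Wed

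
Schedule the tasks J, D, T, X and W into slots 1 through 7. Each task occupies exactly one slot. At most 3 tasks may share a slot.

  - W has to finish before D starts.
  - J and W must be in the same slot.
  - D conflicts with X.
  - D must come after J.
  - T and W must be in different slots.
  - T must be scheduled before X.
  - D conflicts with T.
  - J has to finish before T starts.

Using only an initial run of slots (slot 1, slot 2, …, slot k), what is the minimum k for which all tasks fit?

The precedence chain requires at least 3 distinct slots.
With at most 3 per slot and 5 tasks, at least 2 slots are needed.
Could 3 slots be enough, i.e. nothing placed later than 3? No: D must come after W (at 1 or later) → {2, 3}; J must come before D (at 3 or earlier) → {1, 2}; T must come after J (at 1 or later) → {2, 3}; X must come after T (at 2 or later) → {3}; T must come before X (at 3 or earlier) → {2}; D can't share with T (2) → {3}; X can't share with D (3) → nothing is left.
So 3 slots is not enough.
4 works (last occupied slot: 4): for example T -> 3; J -> 1; D -> 2; X -> 4; W -> 1.

4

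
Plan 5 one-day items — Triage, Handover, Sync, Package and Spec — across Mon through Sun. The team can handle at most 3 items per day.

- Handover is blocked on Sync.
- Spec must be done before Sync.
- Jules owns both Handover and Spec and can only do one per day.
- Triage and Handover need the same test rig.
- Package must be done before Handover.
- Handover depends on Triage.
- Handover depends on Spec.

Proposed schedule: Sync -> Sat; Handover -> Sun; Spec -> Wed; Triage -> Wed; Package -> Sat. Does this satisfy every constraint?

Handover depends on Spec — holds.
Jules owns both Handover and Spec and can only do one per day — holds.
Handover depends on Triage — holds.
Spec must be done before Sync — holds.
Handover is blocked on Sync — holds.
Package must be done before Handover — holds.
Triage and Handover need the same test rig — holds.
The team can handle at most 3 items per day — holds.

Yes, all constraints hold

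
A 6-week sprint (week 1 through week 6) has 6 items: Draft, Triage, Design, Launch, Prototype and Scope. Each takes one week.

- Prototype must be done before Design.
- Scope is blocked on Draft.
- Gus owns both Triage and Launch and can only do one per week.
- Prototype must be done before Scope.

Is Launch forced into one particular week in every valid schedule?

Launch can be week 1 (e.g. Scope -> week 2, Launch -> week 1, Prototype -> week 1, Triage -> week 2, Draft -> week 1, Design -> week 2) or week 2 (e.g. Scope=week 2, Prototype=week 1, Launch=week 2, Triage=week 1, Design=week 2, Draft=week 1).

No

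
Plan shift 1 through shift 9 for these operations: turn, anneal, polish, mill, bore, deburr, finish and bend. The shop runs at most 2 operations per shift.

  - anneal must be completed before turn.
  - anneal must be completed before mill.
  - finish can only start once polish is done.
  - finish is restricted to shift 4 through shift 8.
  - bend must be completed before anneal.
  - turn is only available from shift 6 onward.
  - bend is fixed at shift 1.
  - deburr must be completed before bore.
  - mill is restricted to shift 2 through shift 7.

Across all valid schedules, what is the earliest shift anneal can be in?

Precedence pushes anneal to at least shift 2; downstream work caps anneal at shift 6.
anneal at shift 2 is achievable: turn in shift 6; bore in shift 3; bend in shift 1; mill in shift 3; deburr in shift 2; finish in shift 4; polish in shift 1; anneal in shift 2.

shift 2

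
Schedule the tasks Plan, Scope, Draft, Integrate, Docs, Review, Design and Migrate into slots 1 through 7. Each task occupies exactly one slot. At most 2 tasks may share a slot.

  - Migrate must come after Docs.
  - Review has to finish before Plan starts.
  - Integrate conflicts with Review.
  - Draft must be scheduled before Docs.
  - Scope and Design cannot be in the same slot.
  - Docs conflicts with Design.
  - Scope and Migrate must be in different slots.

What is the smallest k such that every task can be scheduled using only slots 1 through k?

The precedence chain requires at least 3 distinct slots.
With at most 2 per slot and 8 tasks, at least 4 slots are needed.
4 works (last occupied slot: 4): for example Draft in 1; Plan in 2; Review in 1; Integrate in 4; Migrate in 3; Design in 3; Docs in 2; Scope in 4.

4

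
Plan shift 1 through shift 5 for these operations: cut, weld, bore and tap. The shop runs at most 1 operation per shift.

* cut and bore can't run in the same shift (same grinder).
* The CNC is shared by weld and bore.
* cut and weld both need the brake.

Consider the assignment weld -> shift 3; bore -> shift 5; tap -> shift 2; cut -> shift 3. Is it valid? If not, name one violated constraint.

No. The shop runs at most 1 operation per shift is not satisfied.

The shop runs at most 1 operation per shift — violated.
The CNC is shared by weld and bore — holds.
cut and weld both need the brake — violated.
cut and bore can't run in the same shift (same grinder) — holds.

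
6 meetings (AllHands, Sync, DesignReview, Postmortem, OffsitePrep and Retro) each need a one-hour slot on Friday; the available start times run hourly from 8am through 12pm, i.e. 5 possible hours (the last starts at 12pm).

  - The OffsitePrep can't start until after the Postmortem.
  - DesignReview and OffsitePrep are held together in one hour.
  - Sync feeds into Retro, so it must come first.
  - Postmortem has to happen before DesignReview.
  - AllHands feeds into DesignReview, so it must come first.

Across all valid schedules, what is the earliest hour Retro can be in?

Precedence pushes Retro to at least 9am.
Retro at 9am is achievable: AllHands=8am; Postmortem=8am; OffsitePrep=9am; Sync=8am; Retro=9am; DesignReview=9am.

9am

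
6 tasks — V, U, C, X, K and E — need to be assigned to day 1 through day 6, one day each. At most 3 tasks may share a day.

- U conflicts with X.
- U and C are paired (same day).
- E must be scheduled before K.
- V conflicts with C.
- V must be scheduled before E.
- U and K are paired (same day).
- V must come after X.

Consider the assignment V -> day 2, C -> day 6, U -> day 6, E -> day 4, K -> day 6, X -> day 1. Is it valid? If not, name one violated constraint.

V conflicts with C — holds.
E must be scheduled before K — holds.
U conflicts with X — holds.
U and C are paired (same day) — holds.
V must come after X — holds.
At most 3 tasks may share a day — holds.
U and K are paired (same day) — holds.
V must be scheduled before E — holds.

Yes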